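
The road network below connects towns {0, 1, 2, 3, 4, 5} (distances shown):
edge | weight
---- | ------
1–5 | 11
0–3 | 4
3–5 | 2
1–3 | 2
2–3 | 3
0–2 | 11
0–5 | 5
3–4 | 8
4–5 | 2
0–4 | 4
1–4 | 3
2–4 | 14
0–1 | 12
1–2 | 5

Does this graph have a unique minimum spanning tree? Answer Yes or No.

No

Kruskal: consider edges lightest-first.
1–3 (2): add. Components now {0} {1,3} {2} {4} {5}
3–5 (2): add. Components now {0} {1,3,5} {2} {4}
4–5 (2): add. Components now {0} {1,3,4,5} {2}
1–4 (3): skip — 1 and 4 already connected.
2–3 (3): add. Components now {0} {1,2,3,4,5}
0–3 (4): add. Components now {0,1,2,3,4,5}
Non-tree edge 0–4 has weight 4, equal to the heaviest edge on its tree cycle — swapping gives another MST of the same weight. Not unique.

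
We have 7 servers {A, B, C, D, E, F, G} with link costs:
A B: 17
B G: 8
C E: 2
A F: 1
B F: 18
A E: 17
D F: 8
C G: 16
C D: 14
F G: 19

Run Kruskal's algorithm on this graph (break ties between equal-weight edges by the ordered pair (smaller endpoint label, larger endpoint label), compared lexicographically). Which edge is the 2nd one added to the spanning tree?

Kruskal: consider edges lightest-first.
A F (1): add. Components now {A,F} {B} {C} {D} {E} {G}
C E (2): add. Components now {A,F} {B} {C,E} {D} {G}
B G (8): add. Components now {A,F} {B,G} {C,E} {D}
D F (8): add. Components now {A,D,F} {B,G} {C,E}
C D (14): add. Components now {A,C,D,E,F} {B,G}
C G (16): add. Components now {A,B,C,D,E,F,G}
The 2nd edge added is C E.

C-E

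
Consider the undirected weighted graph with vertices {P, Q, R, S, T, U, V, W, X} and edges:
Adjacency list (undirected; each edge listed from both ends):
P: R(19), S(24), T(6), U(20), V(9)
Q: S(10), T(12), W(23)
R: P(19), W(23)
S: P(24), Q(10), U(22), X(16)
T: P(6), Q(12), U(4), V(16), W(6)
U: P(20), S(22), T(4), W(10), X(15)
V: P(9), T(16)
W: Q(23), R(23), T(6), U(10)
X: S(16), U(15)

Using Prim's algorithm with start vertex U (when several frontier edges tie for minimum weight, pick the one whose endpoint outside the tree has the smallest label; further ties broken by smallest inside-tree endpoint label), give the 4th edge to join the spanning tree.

P-V

Prim's algorithm from U:
Step 1: cheapest edge leaving the tree is T U (4); add T.
Step 2: cheapest edge leaving the tree is P T (6); add P.
Step 3: cheapest edge leaving the tree is T W (6); add W.
Step 4: cheapest edge leaving the tree is P V (9); add V.
Step 5: cheapest edge leaving the tree is Q T (12); add Q.
Step 6: cheapest edge leaving the tree is Q S (10); add S.
Step 7: cheapest edge leaving the tree is U X (15); add X.
Step 8: cheapest edge leaving the tree is P R (19); add R.
The 4th edge added is P V.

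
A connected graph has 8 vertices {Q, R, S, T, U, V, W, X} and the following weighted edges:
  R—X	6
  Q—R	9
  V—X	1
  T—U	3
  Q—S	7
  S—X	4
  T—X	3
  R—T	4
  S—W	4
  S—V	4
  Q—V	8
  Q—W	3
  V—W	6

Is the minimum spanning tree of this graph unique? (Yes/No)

No

Kruskal: consider edges lightest-first.
V—X (1): add — endpoints in different components.
Q—W (3): add — endpoints in different components.
T—U (3): add — endpoints in different components.
T—X (3): add — endpoints in different components.
R—T (4): add — endpoints in different components.
S—V (4): add — endpoints in different components.
S—W (4): add — endpoints in different components.
Non-tree edge S—X has weight 4, equal to the heaviest edge on its tree cycle — swapping gives another MST of the same weight. Not unique.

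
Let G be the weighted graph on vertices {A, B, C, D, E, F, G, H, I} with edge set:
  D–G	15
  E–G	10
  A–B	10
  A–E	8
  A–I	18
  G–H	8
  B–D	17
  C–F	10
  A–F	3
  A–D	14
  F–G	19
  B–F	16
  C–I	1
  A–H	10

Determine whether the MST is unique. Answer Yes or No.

Kruskal's algorithm — process edges by increasing weight (ties by edge label):
C–I (1): add — endpoints in different components.
A–F (3): add — endpoints in different components.
A–E (8): add — endpoints in different components.
G–H (8): add — endpoints in different components.
A–B (10): add — endpoints in different components.
A–H (10): add — endpoints in different components.
C–F (10): add — endpoints in different components.
E–G (10): skip — E and G already connected.
A–D (14): add — endpoints in different components.
Non-tree edge E–G has weight 10, equal to the heaviest edge on its tree cycle — swapping gives another MST of the same weight. Not unique.

No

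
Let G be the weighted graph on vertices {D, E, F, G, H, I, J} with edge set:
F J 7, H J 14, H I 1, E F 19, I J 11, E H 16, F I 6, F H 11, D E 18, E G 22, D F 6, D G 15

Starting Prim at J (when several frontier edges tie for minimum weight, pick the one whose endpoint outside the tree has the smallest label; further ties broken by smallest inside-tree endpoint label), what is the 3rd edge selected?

F-I

Prim, starting at J.
Step 1: frontier [F J 7, I J 11, H J 14] → take F J (7); add F.
Step 2: frontier [D F 6, F I 6, F H 11, E F 19, I J 11, H J 14] → take D F (6); add D.
Step 3: frontier [D G 15, D E 18, F I 6, F H 11, E F 19, I J 11, H J 14] → take F I (6); add I.
Step 4: frontier [D G 15, D E 18, F H 11, E F 19, H I 1, H J 14] → take H I (1); add H.
Step 5: frontier [D G 15, D E 18, E F 19, E H 16] → take D G (15); add G.
Step 6: frontier [D E 18, E F 19, E G 22, E H 16] → take E H (16); add E.
The 3rd edge added is F I.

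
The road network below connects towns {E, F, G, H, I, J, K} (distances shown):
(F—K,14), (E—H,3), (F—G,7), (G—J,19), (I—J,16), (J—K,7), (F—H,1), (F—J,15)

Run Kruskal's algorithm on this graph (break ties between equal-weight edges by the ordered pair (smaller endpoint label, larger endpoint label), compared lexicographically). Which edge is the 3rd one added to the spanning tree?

Kruskal's algorithm — process edges by increasing weight (ties by edge label):
F—H (1): add. Components now {E} {F,H} {G} {I} {J} {K}
E—H (3): add. Components now {E,F,H} {G} {I} {J} {K}
F—G (7): add. Components now {E,F,G,H} {I} {J} {K}
J—K (7): add. Components now {E,F,G,H} {I} {J,K}
F—K (14): add. Components now {E,F,G,H,J,K} {I}
F—J (15): skip — F and J already connected.
I—J (16): add. Components now {E,F,G,H,I,J,K}
The 3rd edge added is F—G.

F-G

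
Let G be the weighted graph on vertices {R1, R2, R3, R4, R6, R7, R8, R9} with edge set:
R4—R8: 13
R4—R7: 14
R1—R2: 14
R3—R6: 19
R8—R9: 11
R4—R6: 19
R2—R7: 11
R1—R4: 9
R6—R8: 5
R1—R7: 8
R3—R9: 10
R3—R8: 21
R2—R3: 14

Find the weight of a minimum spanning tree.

Kruskal: consider edges lightest-first.
R6—R8 (5): add — endpoints in different components.
R1—R7 (8): add — endpoints in different components.
R1—R4 (9): add — endpoints in different components.
R3—R9 (10): add — endpoints in different components.
R2—R7 (11): add — endpoints in different components.
R8—R9 (11): add — endpoints in different components.
R4—R8 (13): add — endpoints in different components.
MST edges: R6—R8, R1—R7, R1—R4, R3—R9, R2—R7, R8—R9, R4—R8; total weight 5+8+9+10+11+11+13 = 67.

67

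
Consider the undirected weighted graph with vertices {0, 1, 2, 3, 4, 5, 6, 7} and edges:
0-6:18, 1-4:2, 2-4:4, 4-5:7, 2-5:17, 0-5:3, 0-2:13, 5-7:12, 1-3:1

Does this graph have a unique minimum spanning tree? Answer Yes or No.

Yes

Sort edges by weight, then run Kruskal:
1-3 (1): add — endpoints in different components.
1-4 (2): add — endpoints in different components.
0-5 (3): add — endpoints in different components.
2-4 (4): add — endpoints in different components.
4-5 (7): add — endpoints in different components.
5-7 (12): add — endpoints in different components.
0-2 (13): skip — 0 and 2 already connected.
2-5 (17): skip — 2 and 5 already connected.
0-6 (18): add — endpoints in different components.
Every non-tree edge has weight strictly greater than the heaviest edge on the tree path between its endpoints, so the MST is unique.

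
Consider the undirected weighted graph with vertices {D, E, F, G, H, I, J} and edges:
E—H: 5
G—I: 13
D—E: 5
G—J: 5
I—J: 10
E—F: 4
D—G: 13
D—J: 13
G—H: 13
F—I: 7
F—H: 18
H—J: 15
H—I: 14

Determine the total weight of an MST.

Kruskal's algorithm — process edges by increasing weight (ties by edge label):
E—F (4): add. Components now {D} {E,F} {G} {H} {I} {J}
D—E (5): add. Components now {D,E,F} {G} {H} {I} {J}
E—H (5): add. Components now {D,E,F,H} {G} {I} {J}
G—J (5): add. Components now {D,E,F,H} {G,J} {I}
F—I (7): add. Components now {D,E,F,H,I} {G,J}
I—J (10): add. Components now {D,E,F,G,H,I,J}
MST edges: E—F, D—E, E—H, G—J, F—I, I—J; total weight 4+5+5+5+7+10 = 36.

36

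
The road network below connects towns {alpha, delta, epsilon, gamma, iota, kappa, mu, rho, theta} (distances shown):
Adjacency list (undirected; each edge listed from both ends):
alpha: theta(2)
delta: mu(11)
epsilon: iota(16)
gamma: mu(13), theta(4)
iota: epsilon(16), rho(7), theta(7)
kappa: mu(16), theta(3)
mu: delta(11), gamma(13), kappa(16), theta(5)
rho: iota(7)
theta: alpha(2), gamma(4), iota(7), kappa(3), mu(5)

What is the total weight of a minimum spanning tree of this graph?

55

Grow the tree from gamma using Prim:
Step 1: cheapest edge leaving the tree is gamma-theta (4); add theta.
Step 2: cheapest edge leaving the tree is alpha-theta (2); add alpha.
Step 3: cheapest edge leaving the tree is kappa-theta (3); add kappa.
Step 4: cheapest edge leaving the tree is mu-theta (5); add mu.
Step 5: cheapest edge leaving the tree is iota-theta (7); add iota.
Step 6: cheapest edge leaving the tree is iota-rho (7); add rho.
Step 7: cheapest edge leaving the tree is delta-mu (11); add delta.
Step 8: cheapest edge leaving the tree is epsilon-iota (16); add epsilon.
MST edges: gamma-theta, alpha-theta, kappa-theta, mu-theta, iota-theta, iota-rho, delta-mu, epsilon-iota; total weight 4+2+3+5+7+7+11+16 = 55.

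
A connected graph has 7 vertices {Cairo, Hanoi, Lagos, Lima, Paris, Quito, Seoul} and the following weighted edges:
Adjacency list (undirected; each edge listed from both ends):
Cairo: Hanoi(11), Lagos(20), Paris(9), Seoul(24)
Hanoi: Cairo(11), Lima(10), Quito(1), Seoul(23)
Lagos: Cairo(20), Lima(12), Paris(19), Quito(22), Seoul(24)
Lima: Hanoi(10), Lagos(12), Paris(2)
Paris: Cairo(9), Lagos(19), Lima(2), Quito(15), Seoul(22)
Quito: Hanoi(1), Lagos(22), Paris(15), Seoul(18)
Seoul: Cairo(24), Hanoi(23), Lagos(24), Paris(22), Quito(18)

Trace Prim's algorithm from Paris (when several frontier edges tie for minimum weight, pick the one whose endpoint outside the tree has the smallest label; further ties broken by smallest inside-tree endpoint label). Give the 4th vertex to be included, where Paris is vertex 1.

Hanoi

Prim's algorithm from Paris:
Step 1: cheapest edge leaving the tree is Lima—Paris (2); add Lima.
Step 2: cheapest edge leaving the tree is Cairo—Paris (9); add Cairo.
Step 3: cheapest edge leaving the tree is Hanoi—Lima (10); add Hanoi.
Step 4: cheapest edge leaving the tree is Hanoi—Quito (1); add Quito.
Step 5: cheapest edge leaving the tree is Lagos—Lima (12); add Lagos.
Step 6: cheapest edge leaving the tree is Quito—Seoul (18); add Seoul.
Vertex order: Paris, Lima, Cairo, Hanoi, Quito, Lagos, Seoul. The 4th vertex is Hanoi.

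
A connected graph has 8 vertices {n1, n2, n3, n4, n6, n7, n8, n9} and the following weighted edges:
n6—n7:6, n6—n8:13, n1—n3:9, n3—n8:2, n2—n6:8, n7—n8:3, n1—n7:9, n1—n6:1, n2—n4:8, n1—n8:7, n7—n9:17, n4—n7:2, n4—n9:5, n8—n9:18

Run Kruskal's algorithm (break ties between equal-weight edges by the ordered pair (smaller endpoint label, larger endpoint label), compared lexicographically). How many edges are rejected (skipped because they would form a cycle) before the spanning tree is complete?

Kruskal: consider edges lightest-first.
n1—n6 (1): add — endpoints in different components.
n3—n8 (2): add — endpoints in different components.
n4—n7 (2): add — endpoints in different components.
n7—n8 (3): add — endpoints in different components.
n4—n9 (5): add — endpoints in different components.
n6—n7 (6): add — endpoints in different components.
n1—n8 (7): skip — n8 and n1 already connected.
n2—n4 (8): add — endpoints in different components.
Edges rejected before the tree was complete: 1.

1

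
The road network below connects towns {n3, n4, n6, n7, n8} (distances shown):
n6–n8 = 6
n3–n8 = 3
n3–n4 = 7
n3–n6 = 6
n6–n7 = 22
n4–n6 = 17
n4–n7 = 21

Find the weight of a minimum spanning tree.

Sort edges by weight, then run Kruskal:
n3–n8 (3): add — endpoints in different components.
n3–n6 (6): add — endpoints in different components.
n6–n8 (6): skip — n8 and n6 already connected.
n3–n4 (7): add — endpoints in different components.
n4–n6 (17): skip — n4 and n6 already connected.
n4–n7 (21): add — endpoints in different components.
MST edges: n3–n8, n3–n6, n3–n4, n4–n7; total weight 3+6+7+21 = 37.

37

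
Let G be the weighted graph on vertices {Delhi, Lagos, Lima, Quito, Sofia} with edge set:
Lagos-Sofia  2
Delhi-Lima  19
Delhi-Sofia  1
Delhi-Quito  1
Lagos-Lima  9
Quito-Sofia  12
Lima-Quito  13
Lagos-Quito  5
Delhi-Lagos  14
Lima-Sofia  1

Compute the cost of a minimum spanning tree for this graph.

Prim's algorithm from Lagos:
Step 1: cheapest edge leaving the tree is Lagos-Sofia (2); add Sofia.
Step 2: cheapest edge leaving the tree is Delhi-Sofia (1); add Delhi.
Step 3: cheapest edge leaving the tree is Lima-Sofia (1); add Lima.
Step 4: cheapest edge leaving the tree is Delhi-Quito (1); add Quito.
MST edges: Lagos-Sofia, Delhi-Sofia, Lima-Sofia, Delhi-Quito; total weight 2+1+1+1 = 5.

5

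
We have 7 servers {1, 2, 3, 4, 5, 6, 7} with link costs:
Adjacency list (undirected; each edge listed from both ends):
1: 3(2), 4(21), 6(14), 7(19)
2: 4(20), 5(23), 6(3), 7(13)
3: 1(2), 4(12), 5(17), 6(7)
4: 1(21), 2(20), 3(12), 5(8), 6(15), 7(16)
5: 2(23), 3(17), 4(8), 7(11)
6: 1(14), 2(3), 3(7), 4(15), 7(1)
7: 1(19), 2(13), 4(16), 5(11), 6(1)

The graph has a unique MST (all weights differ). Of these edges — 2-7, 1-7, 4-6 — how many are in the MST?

0

Kruskal: consider edges lightest-first.
6-7 (1): add. Components now {1} {2} {3} {4} {5} {6,7}
1-3 (2): add. Components now {1,3} {2} {4} {5} {6,7}
2-6 (3): add. Components now {1,3} {2,6,7} {4} {5}
3-6 (7): add. Components now {1,2,3,6,7} {4} {5}
4-5 (8): add. Components now {1,2,3,6,7} {4,5}
5-7 (11): add. Components now {1,2,3,4,5,6,7}
MST edge set: {6-7, 1-3, 2-6, 3-6, 4-5, 5-7}.
Of the listed edges, {} are in the MST → 0.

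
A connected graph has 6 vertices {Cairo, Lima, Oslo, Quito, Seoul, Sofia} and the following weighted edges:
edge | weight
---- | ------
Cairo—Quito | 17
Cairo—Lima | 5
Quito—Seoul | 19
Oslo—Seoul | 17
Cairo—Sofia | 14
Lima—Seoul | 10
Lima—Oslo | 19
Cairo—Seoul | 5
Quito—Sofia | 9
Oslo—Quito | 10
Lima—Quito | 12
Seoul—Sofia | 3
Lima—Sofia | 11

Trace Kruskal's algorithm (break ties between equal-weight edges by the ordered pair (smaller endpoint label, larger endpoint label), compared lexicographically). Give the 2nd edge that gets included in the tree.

Sort edges by weight, then run Kruskal:
Seoul—Sofia (3): add — endpoints in different components.
Cairo—Lima (5): add — endpoints in different components.
Cairo—Seoul (5): add — endpoints in different components.
Quito—Sofia (9): add — endpoints in different components.
Lima—Seoul (10): skip — Seoul and Lima already connected.
Oslo—Quito (10): add — endpoints in different components.
The 2nd edge added is Cairo—Lima.

Cairo-Lima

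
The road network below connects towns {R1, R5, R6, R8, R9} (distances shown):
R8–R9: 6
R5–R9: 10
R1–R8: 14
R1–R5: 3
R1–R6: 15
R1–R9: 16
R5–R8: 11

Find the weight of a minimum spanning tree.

34

Grow the tree from R1 using Prim:
Step 1: cheapest edge leaving the tree is R1–R5 (3); add R5.
Step 2: cheapest edge leaving the tree is R5–R9 (10); add R9.
Step 3: cheapest edge leaving the tree is R8–R9 (6); add R8.
Step 4: cheapest edge leaving the tree is R1–R6 (15); add R6.
MST edges: R1–R5, R5–R9, R8–R9, R1–R6; total weight 3+10+6+15 = 34.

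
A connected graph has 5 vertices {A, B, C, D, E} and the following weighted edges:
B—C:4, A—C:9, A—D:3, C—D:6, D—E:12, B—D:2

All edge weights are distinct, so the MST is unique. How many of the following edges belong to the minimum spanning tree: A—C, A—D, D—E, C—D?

2

Kruskal: consider edges lightest-first.
B—D (2): add. Components now {A} {B,D} {C} {E}
A—D (3): add. Components now {A,B,D} {C} {E}
B—C (4): add. Components now {A,B,C,D} {E}
C—D (6): skip — C and D already connected.
A—C (9): skip — A and C already connected.
D—E (12): add. Components now {A,B,C,D,E}
MST edge set: {B—D, A—D, B—C, D—E}.
Of the listed edges, {A—D, D—E} are in the MST → 2.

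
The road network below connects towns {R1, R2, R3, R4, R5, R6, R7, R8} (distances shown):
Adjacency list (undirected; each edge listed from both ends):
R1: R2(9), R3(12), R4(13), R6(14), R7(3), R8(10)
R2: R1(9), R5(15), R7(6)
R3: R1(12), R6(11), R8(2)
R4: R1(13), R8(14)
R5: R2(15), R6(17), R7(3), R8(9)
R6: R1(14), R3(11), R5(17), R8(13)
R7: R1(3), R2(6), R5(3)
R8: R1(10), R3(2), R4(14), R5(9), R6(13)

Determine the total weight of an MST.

47

Grow the tree from R6 using Prim:
Step 1: cheapest edge leaving the tree is R3-R6 (11); add R3.
Step 2: cheapest edge leaving the tree is R3-R8 (2); add R8.
Step 3: cheapest edge leaving the tree is R5-R8 (9); add R5.
Step 4: cheapest edge leaving the tree is R5-R7 (3); add R7.
Step 5: cheapest edge leaving the tree is R1-R7 (3); add R1.
Step 6: cheapest edge leaving the tree is R2-R7 (6); add R2.
Step 7: cheapest edge leaving the tree is R1-R4 (13); add R4.
MST edges: R3-R6, R3-R8, R5-R8, R5-R7, R1-R7, R2-R7, R1-R4; total weight 11+2+9+3+3+6+13 = 47.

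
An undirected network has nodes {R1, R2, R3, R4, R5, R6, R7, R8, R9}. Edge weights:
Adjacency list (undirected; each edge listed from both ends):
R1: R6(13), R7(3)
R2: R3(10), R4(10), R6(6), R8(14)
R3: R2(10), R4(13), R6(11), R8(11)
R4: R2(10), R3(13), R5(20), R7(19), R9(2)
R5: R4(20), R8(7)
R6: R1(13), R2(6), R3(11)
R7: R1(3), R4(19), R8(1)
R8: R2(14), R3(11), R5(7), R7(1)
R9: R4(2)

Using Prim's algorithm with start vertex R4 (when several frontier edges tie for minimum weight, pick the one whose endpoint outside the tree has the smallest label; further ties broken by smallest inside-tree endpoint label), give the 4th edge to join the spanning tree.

Prim, starting at R4.
Step 1: cheapest edge leaving the tree is R4—R9 (2); add R9.
Step 2: cheapest edge leaving the tree is R2—R4 (10); add R2.
Step 3: cheapest edge leaving the tree is R2—R6 (6); add R6.
Step 4: cheapest edge leaving the tree is R2—R3 (10); add R3.
Step 5: cheapest edge leaving the tree is R3—R8 (11); add R8.
Step 6: cheapest edge leaving the tree is R7—R8 (1); add R7.
Step 7: cheapest edge leaving the tree is R1—R7 (3); add R1.
Step 8: cheapest edge leaving the tree is R5—R8 (7); add R5.
The 4th edge added is R2—R3.

R2-R3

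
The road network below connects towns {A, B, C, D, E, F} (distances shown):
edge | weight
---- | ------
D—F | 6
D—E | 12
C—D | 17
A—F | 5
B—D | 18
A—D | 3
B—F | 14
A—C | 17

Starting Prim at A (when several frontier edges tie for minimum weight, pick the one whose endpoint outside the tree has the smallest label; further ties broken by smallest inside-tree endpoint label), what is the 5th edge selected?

Prim's algorithm from A:
Step 1: frontier [A—D 3, A—F 5, A—C 17] → take A—D (3); add D.
Step 2: frontier [A—F 5, A—C 17, D—F 6, D—E 12, C—D 17, B—D 18] → take A—F (5); add F.
Step 3: frontier [A—C 17, D—E 12, C—D 17, B—D 18, B—F 14] → take D—E (12); add E.
Step 4: frontier [A—C 17, C—D 17, B—D 18, B—F 14] → take B—F (14); add B.
Step 5: frontier [A—C 17, C—D 17] → take A—C (17); add C.
The 5th edge added is A—C.

A-C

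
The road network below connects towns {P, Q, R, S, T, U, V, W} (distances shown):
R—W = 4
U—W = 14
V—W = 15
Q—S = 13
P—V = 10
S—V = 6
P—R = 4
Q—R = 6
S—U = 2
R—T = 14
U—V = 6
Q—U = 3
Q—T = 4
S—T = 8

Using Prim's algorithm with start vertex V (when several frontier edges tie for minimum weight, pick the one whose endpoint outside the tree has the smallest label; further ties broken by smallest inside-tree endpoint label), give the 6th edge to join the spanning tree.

Grow the tree from V using Prim:
Step 1: cheapest edge leaving the tree is S—V (6); add S.
Step 2: cheapest edge leaving the tree is S—U (2); add U.
Step 3: cheapest edge leaving the tree is Q—U (3); add Q.
Step 4: cheapest edge leaving the tree is Q—T (4); add T.
Step 5: cheapest edge leaving the tree is Q—R (6); add R.
Step 6: cheapest edge leaving the tree is P—R (4); add P.
Step 7: cheapest edge leaving the tree is R—W (4); add W.
The 6th edge added is P—R.

P-R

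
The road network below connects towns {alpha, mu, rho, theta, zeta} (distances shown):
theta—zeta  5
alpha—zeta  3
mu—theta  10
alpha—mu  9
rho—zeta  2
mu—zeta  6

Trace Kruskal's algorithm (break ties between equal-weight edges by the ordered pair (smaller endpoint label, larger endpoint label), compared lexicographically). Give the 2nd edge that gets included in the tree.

alpha-zeta

Sort edges by weight, then run Kruskal:
rho—zeta (2): add — endpoints in different components.
alpha—zeta (3): add — endpoints in different components.
theta—zeta (5): add — endpoints in different components.
mu—zeta (6): add — endpoints in different components.
The 2nd edge added is alpha—zeta.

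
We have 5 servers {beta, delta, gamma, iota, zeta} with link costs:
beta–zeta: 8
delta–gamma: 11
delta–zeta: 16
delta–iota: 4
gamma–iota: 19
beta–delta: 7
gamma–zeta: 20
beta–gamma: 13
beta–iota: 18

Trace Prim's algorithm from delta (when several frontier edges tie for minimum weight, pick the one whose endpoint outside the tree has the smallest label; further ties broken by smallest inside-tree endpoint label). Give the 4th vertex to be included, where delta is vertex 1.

zeta

Prim, starting at delta.
Step 1: cheapest edge leaving the tree is delta–iota (4); add iota.
Step 2: cheapest edge leaving the tree is beta–delta (7); add beta.
Step 3: cheapest edge leaving the tree is beta–zeta (8); add zeta.
Step 4: cheapest edge leaving the tree is delta–gamma (11); add gamma.
Vertex order: delta, iota, beta, zeta, gamma. The 4th vertex is zeta.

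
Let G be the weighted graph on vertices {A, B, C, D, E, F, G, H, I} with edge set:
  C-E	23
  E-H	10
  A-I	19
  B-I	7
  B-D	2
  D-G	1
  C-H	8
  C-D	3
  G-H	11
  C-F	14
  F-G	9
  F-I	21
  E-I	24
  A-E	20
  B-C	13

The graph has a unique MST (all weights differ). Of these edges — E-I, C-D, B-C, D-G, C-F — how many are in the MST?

2

Sort edges by weight, then run Kruskal:
D-G (1): add — endpoints in different components.
B-D (2): add — endpoints in different components.
C-D (3): add — endpoints in different components.
B-I (7): add — endpoints in different components.
C-H (8): add — endpoints in different components.
F-G (9): add — endpoints in different components.
E-H (10): add — endpoints in different components.
G-H (11): skip — G and H already connected.
B-C (13): skip — B and C already connected.
C-F (14): skip — C and F already connected.
A-I (19): add — endpoints in different components.
MST edge set: {D-G, B-D, C-D, B-I, C-H, F-G, E-H, A-I}.
Of the listed edges, {C-D, D-G} are in the MST → 2.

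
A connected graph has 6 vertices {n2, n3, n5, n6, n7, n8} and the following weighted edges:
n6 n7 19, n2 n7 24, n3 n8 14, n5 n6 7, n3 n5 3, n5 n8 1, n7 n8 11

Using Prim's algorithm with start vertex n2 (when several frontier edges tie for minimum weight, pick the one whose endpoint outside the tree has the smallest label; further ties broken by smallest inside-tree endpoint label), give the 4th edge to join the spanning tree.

Prim's algorithm from n2:
Step 1: cheapest edge leaving the tree is n2 n7 (24); add n7.
Step 2: cheapest edge leaving the tree is n7 n8 (11); add n8.
Step 3: cheapest edge leaving the tree is n5 n8 (1); add n5.
Step 4: cheapest edge leaving the tree is n3 n5 (3); add n3.
Step 5: cheapest edge leaving the tree is n5 n6 (7); add n6.
The 4th edge added is n3 n5.

n3-n5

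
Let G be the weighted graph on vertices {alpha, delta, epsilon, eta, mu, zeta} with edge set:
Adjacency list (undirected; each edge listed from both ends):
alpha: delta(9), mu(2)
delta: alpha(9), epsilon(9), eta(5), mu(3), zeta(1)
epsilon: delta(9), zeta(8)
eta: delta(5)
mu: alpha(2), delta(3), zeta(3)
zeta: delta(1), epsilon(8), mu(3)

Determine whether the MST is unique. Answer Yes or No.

Sort edges by weight, then run Kruskal:
delta zeta (1): add. Components now {alpha} {delta,zeta} {epsilon} {mu} {eta}
alpha mu (2): add. Components now {alpha,mu} {delta,zeta} {epsilon} {eta}
delta mu (3): add. Components now {alpha,delta,mu,zeta} {epsilon} {eta}
mu zeta (3): skip — zeta and mu already connected.
delta eta (5): add. Components now {alpha,delta,eta,mu,zeta} {epsilon}
epsilon zeta (8): add. Components now {alpha,delta,epsilon,eta,mu,zeta}
Non-tree edge mu zeta has weight 3, equal to the heaviest edge on its tree cycle — swapping gives another MST of the same weight. Not unique.

No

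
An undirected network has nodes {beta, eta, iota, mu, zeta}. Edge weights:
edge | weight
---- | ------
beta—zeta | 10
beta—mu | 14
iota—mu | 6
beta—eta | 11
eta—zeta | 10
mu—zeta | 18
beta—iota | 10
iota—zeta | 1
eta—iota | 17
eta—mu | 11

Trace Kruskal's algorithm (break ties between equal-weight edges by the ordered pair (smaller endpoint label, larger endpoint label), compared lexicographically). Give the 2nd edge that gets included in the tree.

Kruskal's algorithm — process edges by increasing weight (ties by edge label):
iota—zeta (1): add — endpoints in different components.
iota—mu (6): add — endpoints in different components.
beta—iota (10): add — endpoints in different components.
beta—zeta (10): skip — beta and zeta already connected.
eta—zeta (10): add — endpoints in different components.
The 2nd edge added is iota—mu.

iota-mu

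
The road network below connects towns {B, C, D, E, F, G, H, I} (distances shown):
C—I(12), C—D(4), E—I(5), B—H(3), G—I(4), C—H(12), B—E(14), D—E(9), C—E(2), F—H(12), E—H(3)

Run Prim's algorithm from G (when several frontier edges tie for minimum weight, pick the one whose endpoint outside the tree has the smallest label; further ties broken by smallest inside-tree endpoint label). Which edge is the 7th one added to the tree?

Prim, starting at G.
Step 1: cheapest edge leaving the tree is G—I (4); add I.
Step 2: cheapest edge leaving the tree is E—I (5); add E.
Step 3: cheapest edge leaving the tree is C—E (2); add C.
Step 4: cheapest edge leaving the tree is E—H (3); add H.
Step 5: cheapest edge leaving the tree is B—H (3); add B.
Step 6: cheapest edge leaving the tree is C—D (4); add D.
Step 7: cheapest edge leaving the tree is F—H (12); add F.
The 7th edge added is F—H.

F-H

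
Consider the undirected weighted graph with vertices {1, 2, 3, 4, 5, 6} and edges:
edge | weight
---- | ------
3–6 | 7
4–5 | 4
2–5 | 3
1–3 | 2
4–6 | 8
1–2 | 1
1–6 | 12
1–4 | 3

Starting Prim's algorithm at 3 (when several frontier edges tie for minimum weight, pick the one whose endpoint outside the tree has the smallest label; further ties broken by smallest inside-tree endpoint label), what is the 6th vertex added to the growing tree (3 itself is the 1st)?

6

Grow the tree from 3 using Prim:
Step 1: frontier [1–3 2, 3–6 7] → take 1–3 (2); add 1.
Step 2: frontier [1–2 1, 1–4 3, 1–6 12, 3–6 7] → take 1–2 (1); add 2.
Step 3: frontier [1–4 3, 1–6 12, 2–5 3, 3–6 7] → take 1–4 (3); add 4.
Step 4: frontier [1–6 12, 2–5 3, 3–6 7, 4–5 4, 4–6 8] → take 2–5 (3); add 5.
Step 5: frontier [1–6 12, 3–6 7, 4–6 8] → take 3–6 (7); add 6.
Vertex order: 3, 1, 2, 4, 5, 6. The 6th vertex is 6.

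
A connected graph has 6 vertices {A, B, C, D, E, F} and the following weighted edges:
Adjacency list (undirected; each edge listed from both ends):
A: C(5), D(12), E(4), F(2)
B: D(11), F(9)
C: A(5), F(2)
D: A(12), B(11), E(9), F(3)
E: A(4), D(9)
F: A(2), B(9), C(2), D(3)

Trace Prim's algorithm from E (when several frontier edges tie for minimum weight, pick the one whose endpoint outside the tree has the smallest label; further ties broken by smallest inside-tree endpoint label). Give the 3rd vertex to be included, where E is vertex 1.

F

Prim, starting at E.
Step 1: cheapest edge leaving the tree is A E (4); add A.
Step 2: cheapest edge leaving the tree is A F (2); add F.
Step 3: cheapest edge leaving the tree is C F (2); add C.
Step 4: cheapest edge leaving the tree is D F (3); add D.
Step 5: cheapest edge leaving the tree is B F (9); add B.
Vertex order: E, A, F, C, D, B. The 3rd vertex is F.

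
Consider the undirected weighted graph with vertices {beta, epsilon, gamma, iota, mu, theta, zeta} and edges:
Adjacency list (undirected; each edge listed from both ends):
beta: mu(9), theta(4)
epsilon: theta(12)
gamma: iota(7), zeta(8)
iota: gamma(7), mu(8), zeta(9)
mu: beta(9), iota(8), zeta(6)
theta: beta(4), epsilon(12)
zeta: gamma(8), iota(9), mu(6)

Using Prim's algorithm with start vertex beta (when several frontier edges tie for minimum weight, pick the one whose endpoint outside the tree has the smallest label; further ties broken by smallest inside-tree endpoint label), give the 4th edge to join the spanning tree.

Grow the tree from beta using Prim:
Step 1: cheapest edge leaving the tree is beta–theta (4); add theta.
Step 2: cheapest edge leaving the tree is beta–mu (9); add mu.
Step 3: cheapest edge leaving the tree is mu–zeta (6); add zeta.
Step 4: cheapest edge leaving the tree is gamma–zeta (8); add gamma.
Step 5: cheapest edge leaving the tree is gamma–iota (7); add iota.
Step 6: cheapest edge leaving the tree is epsilon–theta (12); add epsilon.
The 4th edge added is gamma–zeta.

gamma-zeta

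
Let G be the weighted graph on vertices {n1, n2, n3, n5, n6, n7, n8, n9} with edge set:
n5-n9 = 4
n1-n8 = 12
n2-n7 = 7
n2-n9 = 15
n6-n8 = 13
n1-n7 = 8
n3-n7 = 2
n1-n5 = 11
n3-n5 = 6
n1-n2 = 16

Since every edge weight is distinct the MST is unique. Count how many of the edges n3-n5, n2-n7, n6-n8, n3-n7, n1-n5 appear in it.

4

Kruskal's algorithm — process edges by increasing weight (ties by edge label):
n3-n7 (2): add — endpoints in different components.
n5-n9 (4): add — endpoints in different components.
n3-n5 (6): add — endpoints in different components.
n2-n7 (7): add — endpoints in different components.
n1-n7 (8): add — endpoints in different components.
n1-n5 (11): skip — n5 and n1 already connected.
n1-n8 (12): add — endpoints in different components.
n6-n8 (13): add — endpoints in different components.
MST edge set: {n3-n7, n5-n9, n3-n5, n2-n7, n1-n7, n1-n8, n6-n8}.
Of the listed edges, {n3-n5, n2-n7, n6-n8, n3-n7} are in the MST → 4.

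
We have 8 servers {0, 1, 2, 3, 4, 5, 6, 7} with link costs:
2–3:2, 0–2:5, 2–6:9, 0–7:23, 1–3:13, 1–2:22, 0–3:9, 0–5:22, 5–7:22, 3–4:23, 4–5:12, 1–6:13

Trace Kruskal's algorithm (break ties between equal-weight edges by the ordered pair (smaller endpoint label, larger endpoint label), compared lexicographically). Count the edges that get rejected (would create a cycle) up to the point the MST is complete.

3

Sort edges by weight, then run Kruskal:
2–3 (2): add — endpoints in different components.
0–2 (5): add — endpoints in different components.
0–3 (9): skip — 0 and 3 already connected.
2–6 (9): add — endpoints in different components.
4–5 (12): add — endpoints in different components.
1–3 (13): add — endpoints in different components.
1–6 (13): skip — 1 and 6 already connected.
0–5 (22): add — endpoints in different components.
1–2 (22): skip — 1 and 2 already connected.
5–7 (22): add — endpoints in different components.
Edges rejected before the tree was complete: 3.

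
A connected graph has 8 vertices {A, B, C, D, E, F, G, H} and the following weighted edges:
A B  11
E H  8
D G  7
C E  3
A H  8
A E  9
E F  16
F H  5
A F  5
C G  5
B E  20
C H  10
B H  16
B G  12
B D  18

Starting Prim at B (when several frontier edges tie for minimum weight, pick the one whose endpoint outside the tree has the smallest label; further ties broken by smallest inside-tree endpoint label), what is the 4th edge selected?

E-H

Prim's algorithm from B:
Step 1: cheapest edge leaving the tree is A B (11); add A.
Step 2: cheapest edge leaving the tree is A F (5); add F.
Step 3: cheapest edge leaving the tree is F H (5); add H.
Step 4: cheapest edge leaving the tree is E H (8); add E.
Step 5: cheapest edge leaving the tree is C E (3); add C.
Step 6: cheapest edge leaving the tree is C G (5); add G.
Step 7: cheapest edge leaving the tree is D G (7); add D.
The 4th edge added is E H.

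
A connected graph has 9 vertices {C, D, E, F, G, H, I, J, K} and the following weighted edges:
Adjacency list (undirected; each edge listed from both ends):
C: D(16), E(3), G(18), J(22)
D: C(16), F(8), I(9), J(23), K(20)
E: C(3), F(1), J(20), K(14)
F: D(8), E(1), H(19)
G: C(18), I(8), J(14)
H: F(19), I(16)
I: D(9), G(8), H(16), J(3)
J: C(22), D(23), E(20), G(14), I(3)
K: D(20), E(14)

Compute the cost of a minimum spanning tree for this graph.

62

Prim, starting at H.
Step 1: cheapest edge leaving the tree is H I (16); add I.
Step 2: cheapest edge leaving the tree is I J (3); add J.
Step 3: cheapest edge leaving the tree is G I (8); add G.
Step 4: cheapest edge leaving the tree is D I (9); add D.
Step 5: cheapest edge leaving the tree is D F (8); add F.
Step 6: cheapest edge leaving the tree is E F (1); add E.
Step 7: cheapest edge leaving the tree is C E (3); add C.
Step 8: cheapest edge leaving the tree is E K (14); add K.
MST edges: H I, I J, G I, D I, D F, E F, C E, E K; total weight 16+3+8+9+8+1+3+14 = 62.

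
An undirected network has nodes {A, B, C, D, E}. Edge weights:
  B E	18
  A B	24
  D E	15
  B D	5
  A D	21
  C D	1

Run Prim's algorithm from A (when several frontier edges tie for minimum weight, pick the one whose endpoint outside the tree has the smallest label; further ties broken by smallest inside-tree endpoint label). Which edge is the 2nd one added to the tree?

Grow the tree from A using Prim:
Step 1: cheapest edge leaving the tree is A D (21); add D.
Step 2: cheapest edge leaving the tree is C D (1); add C.
Step 3: cheapest edge leaving the tree is B D (5); add B.
Step 4: cheapest edge leaving the tree is D E (15); add E.
The 2nd edge added is C D.

C-D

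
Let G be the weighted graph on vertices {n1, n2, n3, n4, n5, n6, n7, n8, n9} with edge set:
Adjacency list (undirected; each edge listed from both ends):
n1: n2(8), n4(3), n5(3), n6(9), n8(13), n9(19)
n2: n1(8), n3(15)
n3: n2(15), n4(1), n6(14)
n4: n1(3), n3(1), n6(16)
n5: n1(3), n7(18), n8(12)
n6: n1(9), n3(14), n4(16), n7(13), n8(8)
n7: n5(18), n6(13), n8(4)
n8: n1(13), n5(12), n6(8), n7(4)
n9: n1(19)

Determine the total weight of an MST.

55

Kruskal's algorithm — process edges by increasing weight (ties by edge label):
n3—n4 (1): add — endpoints in different components.
n1—n4 (3): add — endpoints in different components.
n1—n5 (3): add — endpoints in different components.
n7—n8 (4): add — endpoints in different components.
n1—n2 (8): add — endpoints in different components.
n6—n8 (8): add — endpoints in different components.
n1—n6 (9): add — endpoints in different components.
n5—n8 (12): skip — n8 and n5 already connected.
n1—n8 (13): skip — n1 and n8 already connected.
n6—n7 (13): skip — n7 and n6 already connected.
n3—n6 (14): skip — n3 and n6 already connected.
n2—n3 (15): skip — n2 and n3 already connected.
n4—n6 (16): skip — n4 and n6 already connected.
n5—n7 (18): skip — n7 and n5 already connected.
n1—n9 (19): add — endpoints in different components.
MST edges: n3—n4, n1—n4, n1—n5, n7—n8, n1—n2, n6—n8, n1—n6, n1—n9; total weight 1+3+3+4+8+8+9+19 = 55.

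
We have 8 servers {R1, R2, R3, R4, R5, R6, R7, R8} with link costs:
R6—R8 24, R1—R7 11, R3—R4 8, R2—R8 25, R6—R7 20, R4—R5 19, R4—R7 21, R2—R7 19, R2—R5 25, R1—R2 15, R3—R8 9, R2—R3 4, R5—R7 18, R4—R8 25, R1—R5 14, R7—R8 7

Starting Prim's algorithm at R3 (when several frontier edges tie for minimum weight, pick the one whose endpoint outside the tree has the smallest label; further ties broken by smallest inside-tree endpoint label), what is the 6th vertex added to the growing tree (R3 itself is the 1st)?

Grow the tree from R3 using Prim:
Step 1: cheapest edge leaving the tree is R2—R3 (4); add R2.
Step 2: cheapest edge leaving the tree is R3—R4 (8); add R4.
Step 3: cheapest edge leaving the tree is R3—R8 (9); add R8.
Step 4: cheapest edge leaving the tree is R7—R8 (7); add R7.
Step 5: cheapest edge leaving the tree is R1—R7 (11); add R1.
Step 6: cheapest edge leaving the tree is R1—R5 (14); add R5.
Step 7: cheapest edge leaving the tree is R6—R7 (20); add R6.
Vertex order: R3, R2, R4, R8, R7, R1, R5, R6. The 6th vertex is R1.

R1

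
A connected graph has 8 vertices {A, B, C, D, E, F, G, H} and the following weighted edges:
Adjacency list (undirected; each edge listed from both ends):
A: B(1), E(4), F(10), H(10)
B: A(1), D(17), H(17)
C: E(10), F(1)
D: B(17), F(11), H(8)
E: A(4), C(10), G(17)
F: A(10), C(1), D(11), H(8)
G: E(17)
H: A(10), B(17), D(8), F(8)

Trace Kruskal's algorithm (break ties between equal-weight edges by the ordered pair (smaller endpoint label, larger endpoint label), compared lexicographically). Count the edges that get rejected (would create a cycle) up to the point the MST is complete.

5

Sort edges by weight, then run Kruskal:
A B (1): add — endpoints in different components.
C F (1): add — endpoints in different components.
A E (4): add — endpoints in different components.
D H (8): add — endpoints in different components.
F H (8): add — endpoints in different components.
A F (10): add — endpoints in different components.
A H (10): skip — A and H already connected.
C E (10): skip — C and E already connected.
D F (11): skip — D and F already connected.
B D (17): skip — B and D already connected.
B H (17): skip — B and H already connected.
E G (17): add — endpoints in different components.
Edges rejected before the tree was complete: 5.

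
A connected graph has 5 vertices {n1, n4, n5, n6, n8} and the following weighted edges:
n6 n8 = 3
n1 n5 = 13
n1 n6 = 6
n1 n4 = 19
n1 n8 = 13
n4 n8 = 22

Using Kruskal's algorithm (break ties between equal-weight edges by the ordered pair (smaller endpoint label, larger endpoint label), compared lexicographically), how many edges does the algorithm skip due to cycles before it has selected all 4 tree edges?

Kruskal: consider edges lightest-first.
n6 n8 (3): add. Components now {n1} {n6,n8} {n4} {n5}
n1 n6 (6): add. Components now {n1,n6,n8} {n4} {n5}
n1 n5 (13): add. Components now {n1,n5,n6,n8} {n4}
n1 n8 (13): skip — n1 and n8 already connected.
n1 n4 (19): add. Components now {n1,n4,n5,n6,n8}
Edges rejected before the tree was complete: 1.

1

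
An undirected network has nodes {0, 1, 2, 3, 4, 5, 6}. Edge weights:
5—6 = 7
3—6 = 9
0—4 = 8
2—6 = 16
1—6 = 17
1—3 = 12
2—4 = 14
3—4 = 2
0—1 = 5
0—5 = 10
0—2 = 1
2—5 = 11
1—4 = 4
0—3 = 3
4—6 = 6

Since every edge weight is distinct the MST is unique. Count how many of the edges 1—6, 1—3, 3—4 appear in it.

1

Kruskal: consider edges lightest-first.
0—2 (1): add — endpoints in different components.
3—4 (2): add — endpoints in different components.
0—3 (3): add — endpoints in different components.
1—4 (4): add — endpoints in different components.
0—1 (5): skip — 0 and 1 already connected.
4—6 (6): add — endpoints in different components.
5—6 (7): add — endpoints in different components.
MST edge set: {0—2, 3—4, 0—3, 1—4, 4—6, 5—6}.
Of the listed edges, {3—4} are in the MST → 1.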